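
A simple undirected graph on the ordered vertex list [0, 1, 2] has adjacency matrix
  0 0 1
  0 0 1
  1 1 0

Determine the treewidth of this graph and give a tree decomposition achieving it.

Treewidth 1.
Bags: B1 = {1, 2}  B2 = {0, 2}
Tree: B1–B2

Each bag holds 2 vertices, so the decomposition has width 1, which upper-bounds the treewidth. Any graph with an edge has treewidth ≥ 1, and G has the edge 1–2. Therefore the treewidth is 1.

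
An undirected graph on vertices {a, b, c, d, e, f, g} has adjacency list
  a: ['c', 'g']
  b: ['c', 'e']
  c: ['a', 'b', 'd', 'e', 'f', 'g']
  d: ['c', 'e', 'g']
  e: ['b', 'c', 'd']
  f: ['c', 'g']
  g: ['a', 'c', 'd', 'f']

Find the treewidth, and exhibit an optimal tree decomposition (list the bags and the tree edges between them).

Treewidth 2.
One optimal decomposition is:
Bags: B1 = {c, d, g}  B2 = {c, d, e}  B3 = {c, f, g}  B4 = {a, c, g}  B5 = {b, c, e}
Tree: B1–B2, B1–B3, B1–B4, B2–B5

Each bag holds 3 vertices, so the decomposition has width 2, which upper-bounds the treewidth. On the other hand G contains the 3-clique {c, d, g}. A clique must lie in a single bag of any decomposition, so no decomposition can have width below 2. Combining the bounds, tw(G) = 2.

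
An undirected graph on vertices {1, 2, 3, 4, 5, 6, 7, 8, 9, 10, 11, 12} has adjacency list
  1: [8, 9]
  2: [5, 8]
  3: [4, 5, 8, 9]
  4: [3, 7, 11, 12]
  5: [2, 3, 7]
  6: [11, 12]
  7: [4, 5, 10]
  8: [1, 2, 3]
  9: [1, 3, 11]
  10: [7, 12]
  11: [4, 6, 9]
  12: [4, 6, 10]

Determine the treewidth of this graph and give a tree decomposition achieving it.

Treewidth 3.
Bags: B1 = {6, 10, 11, 12}  B2 = {4, 10, 11, 12}  B3 = {4, 7, 10, 11}  B4 = {4, 7, 9, 11}  B5 = {3, 4, 7, 9}  B6 = {3, 5, 7, 9}  B7 = {1, 3, 5, 9}  B8 = {1, 3, 5, 8}  B9 = {1, 2, 5, 8}
Tree: B1–B2, B2–B3, B3–B4, B4–B5, B5–B6, B6–B7, B7–B8, B8–B9

Each bag holds 4 vertices, so the decomposition has width 3, which upper-bounds the treewidth. For the lower bound: the 4 vertex sets {6,10,12}, {11}, {4}, {3,5,7,9} are disjoint, each induces a connected subgraph, and every pair is joined by at least one edge of G. Contracting each set to a single vertex therefore yields K_{4} as a minor, and since treewidth is minor-monotone, tw(G) ≥ tw(K_{4}) = 3. Therefore the treewidth is 3.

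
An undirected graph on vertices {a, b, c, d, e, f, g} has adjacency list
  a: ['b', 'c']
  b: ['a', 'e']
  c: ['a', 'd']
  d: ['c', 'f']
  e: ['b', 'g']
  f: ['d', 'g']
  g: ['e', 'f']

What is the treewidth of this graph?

2

A width-2 tree decomposition is:
Bags: B1 = {e, f, g}  B2 = {b, e, f}  B3 = {a, b, f}  B4 = {a, c, f}  B5 = {c, d, f}
Tree: B1–B2, B2–B3, B3–B4, B4–B5
Every bag has size at most 3, so the width is 3 − 1 = 2 and tw(G) ≤ 2. For the lower bound, G contains the cycle f–g–e–b–a–c–d–f, so G is not a forest; only forests have treewidth ≤ 1, hence tw(G) ≥ 2. The upper and lower bounds meet at 2, so that is the treewidth.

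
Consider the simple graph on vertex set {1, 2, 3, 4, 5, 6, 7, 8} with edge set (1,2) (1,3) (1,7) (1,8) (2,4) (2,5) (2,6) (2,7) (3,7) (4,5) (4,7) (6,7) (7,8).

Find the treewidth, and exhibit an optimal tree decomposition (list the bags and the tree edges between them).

Treewidth 2.
One optimal decomposition is:
Bags: B1 = {1, 3, 7}  B2 = {1, 2, 7}  B3 = {1, 7, 8}  B4 = {2, 4, 7}  B5 = {2, 6, 7}  B6 = {2, 4, 5}
Tree: B1–B2, B1–B3, B2–B4, B4–B5, B4–B6

Every bag has size at most 3, so the width is 3 − 1 = 2 and tw(G) ≤ 2. On the other hand G contains the 3-clique {2, 4, 5}. A clique must lie in a single bag of any decomposition, so no decomposition can have width below 2. Hence tw(G) = 2 exactly.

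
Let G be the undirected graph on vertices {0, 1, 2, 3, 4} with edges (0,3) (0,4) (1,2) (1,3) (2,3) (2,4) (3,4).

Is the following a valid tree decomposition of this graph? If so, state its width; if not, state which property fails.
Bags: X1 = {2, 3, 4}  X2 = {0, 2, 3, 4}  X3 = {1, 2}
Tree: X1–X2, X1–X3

A tree decomposition must satisfy three properties: every vertex lies in some bag; for every edge, both endpoints lie together in some bag; and for every vertex, the bags containing it form a connected subtree. Here edge (3,1) lies in no bag, so the decomposition is invalid.

No — edge (3,1) lies in no bag.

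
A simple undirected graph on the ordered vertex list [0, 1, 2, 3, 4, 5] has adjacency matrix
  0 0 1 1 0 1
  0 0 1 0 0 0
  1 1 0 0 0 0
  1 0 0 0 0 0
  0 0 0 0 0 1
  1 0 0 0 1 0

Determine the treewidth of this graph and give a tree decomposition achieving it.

Every bag has size at most 2, so the width is 2 − 1 = 1 and tw(G) ≤ 1. G has an edge, so its treewidth is at least 1. Therefore the treewidth is 1.

Treewidth 1.
One such decomposition:
Bags: B1 = {0, 5}  B2 = {0, 2}  B3 = {1, 2}  B4 = {0, 3}  B5 = {4, 5}
Tree: B1–B2, B2–B3, B1–B4, B1–B5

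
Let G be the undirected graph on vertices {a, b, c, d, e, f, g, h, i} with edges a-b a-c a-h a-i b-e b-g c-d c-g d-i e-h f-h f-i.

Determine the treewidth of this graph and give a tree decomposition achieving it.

Treewidth 3.
Bags: B1 = {b, e, f, h}  B2 = {a, b, f, h}  B3 = {a, b, f, i}  B4 = {a, b, g, i}  B5 = {a, c, g, i}  B6 = {c, d, g, i}
Tree: B1–B2, B2–B3, B3–B4, B4–B5, B5–B6

Every bag has size at most 4, so the width is 4 − 1 = 3 and tw(G) ≤ 3. For the lower bound: the 4 vertex sets {e,f,h}, {b}, {a}, {c,d,g,i} are disjoint, each induces a connected subgraph, and every pair is joined by at least one edge of G. Contracting each set to a single vertex therefore yields K_{4} as a minor, and since treewidth is minor-monotone, tw(G) ≥ tw(K_{4}) = 3. The upper and lower bounds meet at 3, so that is the treewidth.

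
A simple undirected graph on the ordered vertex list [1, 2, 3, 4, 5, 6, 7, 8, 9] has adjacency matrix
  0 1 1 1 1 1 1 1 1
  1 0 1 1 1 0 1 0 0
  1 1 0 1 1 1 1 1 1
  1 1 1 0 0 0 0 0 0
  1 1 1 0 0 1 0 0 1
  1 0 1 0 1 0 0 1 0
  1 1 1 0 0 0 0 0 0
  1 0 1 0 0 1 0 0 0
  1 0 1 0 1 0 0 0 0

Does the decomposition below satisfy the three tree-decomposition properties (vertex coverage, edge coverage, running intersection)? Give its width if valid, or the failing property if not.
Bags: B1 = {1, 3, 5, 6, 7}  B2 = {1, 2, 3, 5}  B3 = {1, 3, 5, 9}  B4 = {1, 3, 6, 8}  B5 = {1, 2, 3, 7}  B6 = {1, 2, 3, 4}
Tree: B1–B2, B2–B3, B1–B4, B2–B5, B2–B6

No — bags containing vertex 7 are not connected in the tree.

A tree decomposition must satisfy three properties: every vertex lies in some bag; for every edge, both endpoints lie together in some bag; and for every vertex, the bags containing it form a connected subtree. Here bags containing vertex 7 are not connected in the tree, so the decomposition is invalid.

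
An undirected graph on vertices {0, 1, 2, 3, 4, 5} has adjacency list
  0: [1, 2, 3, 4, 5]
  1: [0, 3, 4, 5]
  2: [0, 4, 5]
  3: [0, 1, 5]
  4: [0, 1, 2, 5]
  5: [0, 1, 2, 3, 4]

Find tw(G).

A width-3 tree decomposition is:
Bags: B1 = {0, 1, 3, 5}  B2 = {0, 1, 4, 5}  B3 = {0, 2, 4, 5}
Tree: B1–B2, B2–B3
Each bag holds 4 vertices, so the decomposition has width 3, which upper-bounds the treewidth. Conversely, {0, 1, 3, 5} is a clique of size 4, and the vertices of any clique must share a bag in every tree decomposition; so some bag has ≥ 4 vertices and tw(G) ≥ 3. Hence tw(G) = 3 exactly.

3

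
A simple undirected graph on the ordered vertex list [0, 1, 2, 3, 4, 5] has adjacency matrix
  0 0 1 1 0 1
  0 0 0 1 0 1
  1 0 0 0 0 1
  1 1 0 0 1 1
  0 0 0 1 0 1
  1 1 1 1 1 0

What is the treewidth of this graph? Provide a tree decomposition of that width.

Each bag holds 3 vertices, so the decomposition has width 2, which upper-bounds the treewidth. For the lower bound, the 3 vertices {0, 2, 5} are pairwise adjacent, and any tree decomposition puts a clique entirely inside one bag — forcing width ≥ 2. The upper and lower bounds meet at 2, so that is the treewidth.

Treewidth 2.
Bags: B1 = {0, 3, 5}  B2 = {1, 3, 5}  B3 = {3, 4, 5}  B4 = {0, 2, 5}
Tree: B1–B2, B2–B3, B1–B4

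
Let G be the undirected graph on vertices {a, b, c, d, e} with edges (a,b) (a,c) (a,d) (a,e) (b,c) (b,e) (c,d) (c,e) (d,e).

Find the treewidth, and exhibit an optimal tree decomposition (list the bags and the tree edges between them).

Every bag has size at most 4, so the width is 4 − 1 = 3 and tw(G) ≤ 3. For the lower bound, the 4 vertices {a, c, d, e} are pairwise adjacent, and any tree decomposition puts a clique entirely inside one bag — forcing width ≥ 3. Hence tw(G) = 3 exactly.

Treewidth 3.
Bags: B1 = {a, c, d, e}  B2 = {a, b, c, e}
Tree: B1–B2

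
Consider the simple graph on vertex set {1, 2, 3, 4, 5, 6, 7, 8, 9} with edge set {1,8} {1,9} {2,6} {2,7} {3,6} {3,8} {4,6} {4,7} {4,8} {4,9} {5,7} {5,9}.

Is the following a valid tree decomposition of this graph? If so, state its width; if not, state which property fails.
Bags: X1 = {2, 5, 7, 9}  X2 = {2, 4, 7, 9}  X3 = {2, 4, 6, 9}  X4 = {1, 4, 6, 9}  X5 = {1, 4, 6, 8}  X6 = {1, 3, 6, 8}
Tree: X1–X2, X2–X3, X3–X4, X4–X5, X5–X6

Yes; width 3.

Vertex coverage: the bags together contain {1, 2, 3, 4, 5, 6, 7, 8, 9}, the full vertex set. Edge coverage: each edge of G has both endpoints in at least one bag. Running intersection: for every vertex, the bags containing it form a connected subtree. All three properties hold, so this is a valid tree decomposition of width max|bag| − 1 = 3, and hence tw(G) ≤ 3.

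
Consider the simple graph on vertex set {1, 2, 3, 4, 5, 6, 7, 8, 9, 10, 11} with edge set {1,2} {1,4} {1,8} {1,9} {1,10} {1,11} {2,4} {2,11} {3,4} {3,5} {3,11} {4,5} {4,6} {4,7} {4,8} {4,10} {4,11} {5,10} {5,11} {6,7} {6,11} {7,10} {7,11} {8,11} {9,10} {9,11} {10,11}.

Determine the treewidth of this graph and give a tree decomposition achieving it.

Treewidth 3.
Bags: B1 = {1, 4, 10, 11}  B2 = {4, 5, 10, 11}  B3 = {1, 2, 4, 11}  B4 = {1, 4, 8, 11}  B5 = {3, 4, 5, 11}  B6 = {4, 7, 10, 11}  B7 = {1, 9, 10, 11}  B8 = {4, 6, 7, 11}
Tree: B1–B2, B1–B3, B3–B4, B2–B5, B1–B6, B1–B7, B6–B8

The largest bag has 4 vertices, giving width 3; this decomposition certifies tw(G) ≤ 3. On the other hand G contains the 4-clique {1, 9, 10, 11}. A clique must lie in a single bag of any decomposition, so no decomposition can have width below 3. Therefore the treewidth is 3.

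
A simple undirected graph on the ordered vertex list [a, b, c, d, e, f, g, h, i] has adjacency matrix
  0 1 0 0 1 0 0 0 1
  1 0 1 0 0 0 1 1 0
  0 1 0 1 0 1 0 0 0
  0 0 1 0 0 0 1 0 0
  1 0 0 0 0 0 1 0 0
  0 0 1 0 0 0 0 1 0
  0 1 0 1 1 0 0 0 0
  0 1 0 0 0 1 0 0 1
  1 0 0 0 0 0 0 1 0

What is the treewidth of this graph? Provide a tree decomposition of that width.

The largest bag has 4 vertices, giving width 3; this decomposition certifies tw(G) ≤ 3. For the lower bound: the 4 vertex sets {a,e,i}, {h}, {b}, {c,d,f,g} are disjoint, each induces a connected subgraph, and every pair is joined by at least one edge of G. Contracting each set to a single vertex therefore yields K_{4} as a minor, and since treewidth is minor-monotone, tw(G) ≥ tw(K_{4}) = 3. Hence tw(G) = 3 exactly.

Treewidth 3.
Bags: B1 = {a, e, h, i}  B2 = {a, b, e, h}  B3 = {b, e, g, h}  B4 = {b, f, g, h}  B5 = {b, c, f, g}  B6 = {c, d, f, g}
Tree: B1–B2, B2–B3, B3–B4, B4–B5, B5–B6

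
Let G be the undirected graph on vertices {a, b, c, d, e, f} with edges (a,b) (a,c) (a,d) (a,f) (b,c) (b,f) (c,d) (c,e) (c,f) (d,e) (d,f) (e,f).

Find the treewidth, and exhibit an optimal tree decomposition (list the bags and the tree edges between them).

Treewidth 3.
One such decomposition:
Bags: B1 = {a, c, d, f}  B2 = {a, b, c, f}  B3 = {c, d, e, f}
Tree: B1–B2, B1–B3

The largest bag has 4 vertices, giving width 3; this decomposition certifies tw(G) ≤ 3. Conversely, {c, d, e, f} is a clique of size 4, and the vertices of any clique must share a bag in every tree decomposition; so some bag has ≥ 4 vertices and tw(G) ≥ 3. Therefore the treewidth is 3.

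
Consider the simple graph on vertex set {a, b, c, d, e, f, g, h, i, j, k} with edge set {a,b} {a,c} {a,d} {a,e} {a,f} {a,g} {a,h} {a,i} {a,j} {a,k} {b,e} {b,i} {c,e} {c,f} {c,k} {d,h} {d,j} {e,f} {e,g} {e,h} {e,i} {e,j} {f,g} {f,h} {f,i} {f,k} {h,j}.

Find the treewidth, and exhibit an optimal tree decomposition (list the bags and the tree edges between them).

Each bag holds 4 vertices, so the decomposition has width 3, which upper-bounds the treewidth. For the lower bound, the 4 vertices {a, d, h, j} are pairwise adjacent, and any tree decomposition puts a clique entirely inside one bag — forcing width ≥ 3. Hence tw(G) = 3 exactly.

Treewidth 3.
Bags: B1 = {a, c, e, f}  B2 = {a, e, f, i}  B3 = {a, b, e, i}  B4 = {a, e, f, g}  B5 = {a, e, f, h}  B6 = {a, e, h, j}  B7 = {a, c, f, k}  B8 = {a, d, h, j}
Tree: B1–B2, B2–B3, B2–B4, B1–B5, B5–B6, B1–B7, B6–B8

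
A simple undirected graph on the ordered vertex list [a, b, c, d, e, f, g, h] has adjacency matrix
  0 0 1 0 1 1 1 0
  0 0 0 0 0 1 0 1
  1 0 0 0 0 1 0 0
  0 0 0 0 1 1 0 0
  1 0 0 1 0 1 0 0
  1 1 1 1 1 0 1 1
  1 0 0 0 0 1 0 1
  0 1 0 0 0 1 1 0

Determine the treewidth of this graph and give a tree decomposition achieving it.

Treewidth 2.
One such decomposition:
Bags: B1 = {f, g, h}  B2 = {b, f, h}  B3 = {a, f, g}  B4 = {a, e, f}  B5 = {d, e, f}  B6 = {a, c, f}
Tree: B1–B2, B1–B3, B3–B4, B4–B5, B4–B6

Every bag has size at most 3, so the width is 3 − 1 = 2 and tw(G) ≤ 2. On the other hand G contains the 3-clique {d, e, f}. A clique must lie in a single bag of any decomposition, so no decomposition can have width below 2. Combining the bounds, tw(G) = 2.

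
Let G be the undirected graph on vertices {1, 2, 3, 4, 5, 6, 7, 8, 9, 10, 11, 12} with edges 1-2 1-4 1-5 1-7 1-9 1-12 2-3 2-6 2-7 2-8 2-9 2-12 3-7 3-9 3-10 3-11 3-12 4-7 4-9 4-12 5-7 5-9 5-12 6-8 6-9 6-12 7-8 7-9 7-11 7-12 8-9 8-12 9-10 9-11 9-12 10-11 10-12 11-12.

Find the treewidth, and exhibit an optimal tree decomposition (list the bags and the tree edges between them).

Treewidth 4.
One optimal decomposition is:
Bags: B1 = {2, 7, 8, 9, 12}  B2 = {2, 6, 8, 9, 12}  B3 = {1, 2, 7, 9, 12}  B4 = {2, 3, 7, 9, 12}  B5 = {3, 7, 9, 11, 12}  B6 = {1, 4, 7, 9, 12}  B7 = {3, 9, 10, 11, 12}  B8 = {1, 5, 7, 9, 12}
Tree: B1–B2, B1–B3, B3–B4, B4–B5, B3–B6, B5–B7, B3–B8

Each bag holds 5 vertices, so the decomposition has width 4, which upper-bounds the treewidth. On the other hand G contains the 5-clique {3, 9, 10, 11, 12}. A clique must lie in a single bag of any decomposition, so no decomposition can have width below 4. Therefore the treewidth is 4.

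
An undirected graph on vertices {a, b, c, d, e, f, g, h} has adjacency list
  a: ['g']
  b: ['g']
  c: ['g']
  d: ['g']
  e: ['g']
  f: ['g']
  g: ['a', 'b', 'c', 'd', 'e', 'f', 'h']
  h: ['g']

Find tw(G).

A width-1 tree decomposition is:
Bags: B1 = {e, g}  B2 = {g, h}  B3 = {d, g}  B4 = {a, g}  B5 = {f, g}  B6 = {b, g}  B7 = {c, g}
Tree: B1–B2, B1–B3, B1–B4, B2–B5, B5–B6, B6–B7
The largest bag has 2 vertices, giving width 1; this decomposition certifies tw(G) ≤ 1. G has an edge, so its treewidth is at least 1. Hence tw(G) = 1 exactly.

1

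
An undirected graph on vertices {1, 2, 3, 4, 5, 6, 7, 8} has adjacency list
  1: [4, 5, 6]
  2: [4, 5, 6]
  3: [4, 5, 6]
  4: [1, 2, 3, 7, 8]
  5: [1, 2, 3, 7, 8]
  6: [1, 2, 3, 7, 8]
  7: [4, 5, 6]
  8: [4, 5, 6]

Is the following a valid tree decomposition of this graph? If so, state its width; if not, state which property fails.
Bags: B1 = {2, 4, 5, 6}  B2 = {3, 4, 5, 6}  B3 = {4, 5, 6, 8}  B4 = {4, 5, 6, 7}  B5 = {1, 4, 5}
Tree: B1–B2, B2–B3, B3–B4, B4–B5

No — edge (6,1) lies in no bag.

A tree decomposition must satisfy three properties: every vertex lies in some bag; for every edge, both endpoints lie together in some bag; and for every vertex, the bags containing it form a connected subtree. Here edge (6,1) lies in no bag, so the decomposition is invalid.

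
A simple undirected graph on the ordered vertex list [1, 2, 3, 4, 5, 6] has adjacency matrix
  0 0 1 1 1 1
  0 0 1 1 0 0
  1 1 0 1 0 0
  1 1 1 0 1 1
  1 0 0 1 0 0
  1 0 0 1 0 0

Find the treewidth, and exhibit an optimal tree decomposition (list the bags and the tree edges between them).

The largest bag has 3 vertices, giving width 2; this decomposition certifies tw(G) ≤ 2. On the other hand G contains the 3-clique {1, 3, 4}. A clique must lie in a single bag of any decomposition, so no decomposition can have width below 2. The upper and lower bounds meet at 2, so that is the treewidth.

Treewidth 2.
One such decomposition:
Bags: B1 = {1, 3, 4}  B2 = {1, 4, 6}  B3 = {2, 3, 4}  B4 = {1, 4, 5}
Tree: B1–B2, B1–B3, B1–B4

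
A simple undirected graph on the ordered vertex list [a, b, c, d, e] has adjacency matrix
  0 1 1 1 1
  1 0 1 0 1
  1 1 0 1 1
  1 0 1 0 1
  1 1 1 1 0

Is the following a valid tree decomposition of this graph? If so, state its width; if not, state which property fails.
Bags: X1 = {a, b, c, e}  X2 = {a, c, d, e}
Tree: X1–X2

Yes; width 3.

Every vertex of G appears in some bag (union = {a, b, c, d, e}); every edge is covered by a bag; and for each vertex v the set of bags containing v is connected in the bag tree. The decomposition is therefore valid. The largest bag has 4 vertices, so the width is 3.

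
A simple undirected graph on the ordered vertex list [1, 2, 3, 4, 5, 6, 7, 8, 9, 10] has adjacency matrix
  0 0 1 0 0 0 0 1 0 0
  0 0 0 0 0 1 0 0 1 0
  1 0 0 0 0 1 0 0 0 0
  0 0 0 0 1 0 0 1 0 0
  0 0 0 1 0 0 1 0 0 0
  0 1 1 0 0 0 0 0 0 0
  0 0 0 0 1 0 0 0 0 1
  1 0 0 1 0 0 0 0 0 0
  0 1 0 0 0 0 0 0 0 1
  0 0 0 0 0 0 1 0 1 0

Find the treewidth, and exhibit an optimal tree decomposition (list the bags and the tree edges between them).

Every bag has size at most 3, so the width is 3 − 1 = 2 and tw(G) ≤ 2. The edges 2–9–10–7–5–4–8–1–3–6–2 form a cycle, so G is not a tree and its treewidth is at least 2. Therefore the treewidth is 2.

Treewidth 2.
One optimal decomposition is:
Bags: B1 = {2, 9, 10}  B2 = {2, 7, 10}  B3 = {2, 5, 7}  B4 = {2, 4, 5}  B5 = {2, 4, 8}  B6 = {1, 2, 8}  B7 = {1, 2, 3}  B8 = {2, 3, 6}
Tree: B1–B2, B2–B3, B3–B4, B4–B5, B5–B6, B6–B7, B7–B8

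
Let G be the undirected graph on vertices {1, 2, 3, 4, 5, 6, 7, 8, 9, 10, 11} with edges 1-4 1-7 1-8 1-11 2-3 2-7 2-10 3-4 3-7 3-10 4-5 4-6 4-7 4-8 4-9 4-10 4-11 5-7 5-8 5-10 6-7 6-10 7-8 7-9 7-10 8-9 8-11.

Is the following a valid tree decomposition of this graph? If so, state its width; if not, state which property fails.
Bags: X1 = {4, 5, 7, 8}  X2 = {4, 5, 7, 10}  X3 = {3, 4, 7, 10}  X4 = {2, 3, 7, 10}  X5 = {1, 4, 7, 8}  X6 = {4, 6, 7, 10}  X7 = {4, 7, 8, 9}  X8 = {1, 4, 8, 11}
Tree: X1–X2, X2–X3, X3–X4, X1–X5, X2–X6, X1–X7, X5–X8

Yes; width 3.

Every vertex of G appears in some bag (union = {1, 2, 3, 4, 5, 6, 7, 8, 9, 10, 11}); every edge is covered by a bag; and for each vertex v the set of bags containing v is connected in the bag tree. The decomposition is therefore valid. The largest bag has 4 vertices, so the width is 3.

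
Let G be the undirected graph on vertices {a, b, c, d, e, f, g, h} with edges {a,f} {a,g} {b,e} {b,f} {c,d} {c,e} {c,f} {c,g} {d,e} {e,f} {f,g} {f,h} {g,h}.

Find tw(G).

A width-2 tree decomposition is:
Bags: B1 = {c, e, f}  B2 = {c, f, g}  B3 = {c, d, e}  B4 = {a, f, g}  B5 = {b, e, f}  B6 = {f, g, h}
Tree: B1–B2, B1–B3, B2–B4, B1–B5, B4–B6
Each bag holds 3 vertices, so the decomposition has width 2, which upper-bounds the treewidth. Conversely, {c, d, e} is a clique of size 3, and the vertices of any clique must share a bag in every tree decomposition; so some bag has ≥ 3 vertices and tw(G) ≥ 2. The upper and lower bounds meet at 2, so that is the treewidth.

2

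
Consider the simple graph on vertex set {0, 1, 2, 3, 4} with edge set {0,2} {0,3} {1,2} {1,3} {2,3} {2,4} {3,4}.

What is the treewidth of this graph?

2

A width-2 tree decomposition is:
Bags: B1 = {0, 2, 3}  B2 = {2, 3, 4}  B3 = {1, 2, 3}
Tree: B1–B2, B2–B3
Every bag has size at most 3, so the width is 3 − 1 = 2 and tw(G) ≤ 2. Conversely, {0, 2, 3} is a clique of size 3, and the vertices of any clique must share a bag in every tree decomposition; so some bag has ≥ 3 vertices and tw(G) ≥ 2. Combining the bounds, tw(G) = 2.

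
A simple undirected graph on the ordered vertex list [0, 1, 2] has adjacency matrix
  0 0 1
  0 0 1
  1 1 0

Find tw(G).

A width-1 tree decomposition is:
Bags: B1 = {0, 2}  B2 = {1, 2}
Tree: B1–B2
Each bag holds 2 vertices, so the decomposition has width 1, which upper-bounds the treewidth. G has an edge, so its treewidth is at least 1. Combining the bounds, tw(G) = 1.

1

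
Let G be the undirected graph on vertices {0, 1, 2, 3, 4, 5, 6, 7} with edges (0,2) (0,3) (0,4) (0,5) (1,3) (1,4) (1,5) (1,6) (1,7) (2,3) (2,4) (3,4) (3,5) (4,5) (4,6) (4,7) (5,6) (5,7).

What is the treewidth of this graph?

3

A width-3 tree decomposition is:
Bags: B1 = {1, 4, 5, 6}  B2 = {1, 3, 4, 5}  B3 = {1, 4, 5, 7}  B4 = {0, 3, 4, 5}  B5 = {0, 2, 3, 4}
Tree: B1–B2, B2–B3, B2–B4, B4–B5
Every bag has size at most 4, so the width is 4 − 1 = 3 and tw(G) ≤ 3. On the other hand G contains the 4-clique {0, 2, 3, 4}. A clique must lie in a single bag of any decomposition, so no decomposition can have width below 3. Combining the bounds, tw(G) = 3.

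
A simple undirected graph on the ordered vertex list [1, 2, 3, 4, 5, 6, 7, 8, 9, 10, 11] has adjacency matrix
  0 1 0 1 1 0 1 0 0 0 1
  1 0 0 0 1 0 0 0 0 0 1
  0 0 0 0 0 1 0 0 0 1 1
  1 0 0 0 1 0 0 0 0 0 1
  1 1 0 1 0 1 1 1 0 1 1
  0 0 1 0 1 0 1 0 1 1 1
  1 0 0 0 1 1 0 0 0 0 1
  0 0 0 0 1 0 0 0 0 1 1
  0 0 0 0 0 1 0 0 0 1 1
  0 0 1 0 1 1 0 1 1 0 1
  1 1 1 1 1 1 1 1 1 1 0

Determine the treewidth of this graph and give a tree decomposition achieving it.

Each bag holds 4 vertices, so the decomposition has width 3, which upper-bounds the treewidth. Conversely, {6, 9, 10, 11} is a clique of size 4, and the vertices of any clique must share a bag in every tree decomposition; so some bag has ≥ 4 vertices and tw(G) ≥ 3. The upper and lower bounds meet at 3, so that is the treewidth.

Treewidth 3.
One optimal decomposition is:
Bags: B1 = {1, 2, 5, 11}  B2 = {1, 5, 7, 11}  B3 = {5, 6, 7, 11}  B4 = {1, 4, 5, 11}  B5 = {5, 6, 10, 11}  B6 = {5, 8, 10, 11}  B7 = {3, 6, 10, 11}  B8 = {6, 9, 10, 11}
Tree: B1–B2, B2–B3, B2–B4, B3–B5, B5–B6, B5–B7, B7–B8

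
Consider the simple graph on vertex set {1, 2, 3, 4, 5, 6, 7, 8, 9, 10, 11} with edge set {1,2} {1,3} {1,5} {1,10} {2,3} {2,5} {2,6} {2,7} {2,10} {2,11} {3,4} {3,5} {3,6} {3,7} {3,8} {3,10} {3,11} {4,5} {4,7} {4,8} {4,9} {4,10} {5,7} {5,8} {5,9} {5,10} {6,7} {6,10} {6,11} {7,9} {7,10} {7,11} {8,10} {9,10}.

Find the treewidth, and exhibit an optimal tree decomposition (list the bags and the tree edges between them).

Treewidth 4.
One optimal decomposition is:
Bags: B1 = {2, 3, 6, 7, 10}  B2 = {2, 3, 5, 7, 10}  B3 = {3, 4, 5, 7, 10}  B4 = {1, 2, 3, 5, 10}  B5 = {3, 4, 5, 8, 10}  B6 = {4, 5, 7, 9, 10}  B7 = {2, 3, 6, 7, 11}
Tree: B1–B2, B2–B3, B2–B4, B3–B5, B3–B6, B1–B7

Every bag has size at most 5, so the width is 5 − 1 = 4 and tw(G) ≤ 4. Conversely, {4, 5, 7, 9, 10} is a clique of size 5, and the vertices of any clique must share a bag in every tree decomposition; so some bag has ≥ 5 vertices and tw(G) ≥ 4. Therefore the treewidth is 4.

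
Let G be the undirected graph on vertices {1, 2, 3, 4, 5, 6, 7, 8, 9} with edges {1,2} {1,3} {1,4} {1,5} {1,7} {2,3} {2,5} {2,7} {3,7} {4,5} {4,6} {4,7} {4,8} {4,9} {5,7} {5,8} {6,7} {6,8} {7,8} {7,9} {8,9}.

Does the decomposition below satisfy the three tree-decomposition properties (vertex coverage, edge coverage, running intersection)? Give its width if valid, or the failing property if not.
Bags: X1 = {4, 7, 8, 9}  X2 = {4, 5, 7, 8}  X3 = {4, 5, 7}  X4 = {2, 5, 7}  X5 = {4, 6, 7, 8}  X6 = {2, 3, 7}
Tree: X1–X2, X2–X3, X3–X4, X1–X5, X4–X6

No — vertex 1 appears in no bag.

A tree decomposition must satisfy three properties: every vertex lies in some bag; for every edge, both endpoints lie together in some bag; and for every vertex, the bags containing it form a connected subtree. Here vertex 1 appears in no bag, so the decomposition is invalid.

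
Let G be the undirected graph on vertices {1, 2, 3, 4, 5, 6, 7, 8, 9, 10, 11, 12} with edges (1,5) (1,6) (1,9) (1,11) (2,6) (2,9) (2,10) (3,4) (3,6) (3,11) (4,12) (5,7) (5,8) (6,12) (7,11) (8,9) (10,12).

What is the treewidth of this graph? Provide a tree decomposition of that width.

Treewidth 3.
Bags: B1 = {3, 4, 10, 12}  B2 = {3, 6, 10, 12}  B3 = {2, 3, 6, 10}  B4 = {2, 3, 6, 11}  B5 = {1, 2, 6, 11}  B6 = {1, 2, 9, 11}  B7 = {1, 7, 9, 11}  B8 = {1, 5, 7, 9}  B9 = {5, 7, 8, 9}
Tree: B1–B2, B2–B3, B3–B4, B4–B5, B5–B6, B6–B7, B7–B8, B8–B9

Each bag holds 4 vertices, so the decomposition has width 3, which upper-bounds the treewidth. For the lower bound: the 4 vertex sets {4,10,12}, {3}, {6}, {1,2,9,11} are disjoint, each induces a connected subgraph, and every pair is joined by at least one edge of G. Contracting each set to a single vertex therefore yields K_{4} as a minor, and since treewidth is minor-monotone, tw(G) ≥ tw(K_{4}) = 3. Combining the bounds, tw(G) = 3.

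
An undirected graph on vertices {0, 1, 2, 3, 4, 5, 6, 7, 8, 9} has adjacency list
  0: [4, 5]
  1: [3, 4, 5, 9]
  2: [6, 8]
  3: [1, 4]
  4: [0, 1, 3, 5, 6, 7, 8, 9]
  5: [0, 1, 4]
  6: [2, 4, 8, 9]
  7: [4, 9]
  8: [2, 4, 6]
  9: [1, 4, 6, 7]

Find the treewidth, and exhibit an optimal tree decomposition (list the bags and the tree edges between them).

Treewidth 2.
Bags: B1 = {1, 3, 4}  B2 = {1, 4, 9}  B3 = {4, 7, 9}  B4 = {4, 6, 9}  B5 = {1, 4, 5}  B6 = {0, 4, 5}  B7 = {4, 6, 8}  B8 = {2, 6, 8}
Tree: B1–B2, B2–B3, B3–B4, B2–B5, B5–B6, B4–B7, B7–B8

The largest bag has 3 vertices, giving width 2; this decomposition certifies tw(G) ≤ 2. Conversely, {2, 6, 8} is a clique of size 3, and the vertices of any clique must share a bag in every tree decomposition; so some bag has ≥ 3 vertices and tw(G) ≥ 2. Combining the bounds, tw(G) = 2.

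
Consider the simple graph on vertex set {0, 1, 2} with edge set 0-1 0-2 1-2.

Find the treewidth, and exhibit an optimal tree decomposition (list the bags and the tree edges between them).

With just one bag of size 3, the width is 3 − 1 = 2, so tw(G) ≤ 2. Conversely, {0, 1, 2} is a clique of size 3, and the vertices of any clique must share a bag in every tree decomposition; so some bag has ≥ 3 vertices and tw(G) ≥ 2. Hence tw(G) = 2 exactly.

Treewidth 2.
Bags: B1 = {0, 1, 2}
Tree: (single bag)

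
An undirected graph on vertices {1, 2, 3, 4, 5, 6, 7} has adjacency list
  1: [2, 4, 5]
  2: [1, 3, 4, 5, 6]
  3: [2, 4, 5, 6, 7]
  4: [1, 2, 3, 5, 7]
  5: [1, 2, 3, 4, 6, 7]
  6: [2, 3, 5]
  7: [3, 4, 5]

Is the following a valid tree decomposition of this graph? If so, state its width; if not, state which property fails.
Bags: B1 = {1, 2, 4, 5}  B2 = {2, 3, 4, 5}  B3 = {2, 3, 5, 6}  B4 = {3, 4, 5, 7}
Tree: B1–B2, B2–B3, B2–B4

Yes; width 3.

Every vertex of G appears in some bag (union = {1, 2, 3, 4, 5, 6, 7}); every edge is covered by a bag; and for each vertex v the set of bags containing v is connected in the bag tree. The decomposition is therefore valid. The largest bag has 4 vertices, so the width is 3.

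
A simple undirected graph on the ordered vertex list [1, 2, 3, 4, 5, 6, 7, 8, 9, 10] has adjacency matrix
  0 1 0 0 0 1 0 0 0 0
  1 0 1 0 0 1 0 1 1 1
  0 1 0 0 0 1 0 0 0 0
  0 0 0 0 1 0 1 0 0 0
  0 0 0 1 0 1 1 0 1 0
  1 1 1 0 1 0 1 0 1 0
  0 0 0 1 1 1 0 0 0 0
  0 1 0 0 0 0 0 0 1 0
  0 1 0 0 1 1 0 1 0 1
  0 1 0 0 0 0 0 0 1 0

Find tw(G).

2

A width-2 tree decomposition is:
Bags: B1 = {2, 6, 9}  B2 = {1, 2, 6}  B3 = {5, 6, 9}  B4 = {2, 8, 9}  B5 = {5, 6, 7}  B6 = {2, 9, 10}  B7 = {4, 5, 7}  B8 = {2, 3, 6}
Tree: B1–B2, B1–B3, B1–B4, B3–B5, B1–B6, B5–B7, B2–B8
Each bag holds 3 vertices, so the decomposition has width 2, which upper-bounds the treewidth. For the lower bound, the 3 vertices {2, 8, 9} are pairwise adjacent, and any tree decomposition puts a clique entirely inside one bag — forcing width ≥ 2. Therefore the treewidth is 2.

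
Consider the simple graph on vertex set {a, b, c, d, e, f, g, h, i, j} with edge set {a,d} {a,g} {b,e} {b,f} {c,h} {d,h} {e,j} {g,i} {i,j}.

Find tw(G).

A width-1 tree decomposition is:
Bags: B1 = {c, h}  B2 = {d, h}  B3 = {a, d}  B4 = {a, g}  B5 = {g, i}  B6 = {i, j}  B7 = {e, j}  B8 = {b, e}  B9 = {b, f}
Tree: B1–B2, B2–B3, B3–B4, B4–B5, B5–B6, B6–B7, B7–B8, B8–B9
Every bag has size at most 2, so the width is 2 − 1 = 1 and tw(G) ≤ 1. Any graph with an edge has treewidth ≥ 1, and G has the edge c–h. Hence tw(G) = 1 exactly.

1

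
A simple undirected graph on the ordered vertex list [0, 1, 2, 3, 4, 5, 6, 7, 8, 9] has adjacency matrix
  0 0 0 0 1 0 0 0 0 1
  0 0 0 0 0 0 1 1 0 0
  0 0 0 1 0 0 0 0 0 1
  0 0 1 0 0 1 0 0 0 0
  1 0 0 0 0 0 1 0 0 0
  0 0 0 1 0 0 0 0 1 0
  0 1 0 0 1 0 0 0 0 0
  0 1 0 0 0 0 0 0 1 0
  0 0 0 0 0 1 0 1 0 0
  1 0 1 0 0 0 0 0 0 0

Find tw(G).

A width-2 tree decomposition is:
Bags: B1 = {0, 4, 9}  B2 = {2, 4, 9}  B3 = {2, 3, 4}  B4 = {3, 4, 5}  B5 = {4, 5, 8}  B6 = {4, 7, 8}  B7 = {1, 4, 7}  B8 = {1, 4, 6}
Tree: B1–B2, B2–B3, B3–B4, B4–B5, B5–B6, B6–B7, B7–B8
Every bag has size at most 3, so the width is 3 − 1 = 2 and tw(G) ≤ 2. For the lower bound, G contains the cycle 4–0–9–2–3–5–8–7–1–6–4, so G is not a forest; only forests have treewidth ≤ 1, hence tw(G) ≥ 2. Combining the bounds, tw(G) = 2.

2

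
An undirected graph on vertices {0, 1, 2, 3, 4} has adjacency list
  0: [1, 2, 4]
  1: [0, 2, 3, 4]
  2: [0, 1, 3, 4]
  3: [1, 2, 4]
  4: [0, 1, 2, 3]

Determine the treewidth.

3

A width-3 tree decomposition is:
Bags: B1 = {0, 1, 2, 4}  B2 = {1, 2, 3, 4}
Tree: B1–B2
The largest bag has 4 vertices, giving width 3; this decomposition certifies tw(G) ≤ 3. On the other hand G contains the 4-clique {0, 1, 2, 4}. A clique must lie in a single bag of any decomposition, so no decomposition can have width below 3. Hence tw(G) = 3 exactly.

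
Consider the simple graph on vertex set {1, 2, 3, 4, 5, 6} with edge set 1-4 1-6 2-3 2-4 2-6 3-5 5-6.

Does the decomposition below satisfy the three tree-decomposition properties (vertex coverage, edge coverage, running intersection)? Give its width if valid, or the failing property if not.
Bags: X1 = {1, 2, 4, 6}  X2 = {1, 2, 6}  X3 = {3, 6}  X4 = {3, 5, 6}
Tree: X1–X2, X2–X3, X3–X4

No — edge (2,3) lies in no bag.

A tree decomposition must satisfy three properties: every vertex lies in some bag; for every edge, both endpoints lie together in some bag; and for every vertex, the bags containing it form a connected subtree. Here edge (2,3) lies in no bag, so the decomposition is invalid.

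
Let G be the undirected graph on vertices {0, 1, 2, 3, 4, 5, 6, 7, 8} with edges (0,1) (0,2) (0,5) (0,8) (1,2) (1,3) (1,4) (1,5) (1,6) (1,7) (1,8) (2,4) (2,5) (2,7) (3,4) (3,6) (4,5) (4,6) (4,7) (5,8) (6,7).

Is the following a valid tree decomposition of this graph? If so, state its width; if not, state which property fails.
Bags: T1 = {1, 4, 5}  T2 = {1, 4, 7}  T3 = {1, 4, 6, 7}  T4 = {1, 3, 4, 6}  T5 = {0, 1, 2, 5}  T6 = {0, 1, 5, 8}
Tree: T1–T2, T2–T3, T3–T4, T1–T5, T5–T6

No — edge (2,4) lies in no bag.

A tree decomposition must satisfy three properties: every vertex lies in some bag; for every edge, both endpoints lie together in some bag; and for every vertex, the bags containing it form a connected subtree. Here edge (2,4) lies in no bag, so the decomposition is invalid.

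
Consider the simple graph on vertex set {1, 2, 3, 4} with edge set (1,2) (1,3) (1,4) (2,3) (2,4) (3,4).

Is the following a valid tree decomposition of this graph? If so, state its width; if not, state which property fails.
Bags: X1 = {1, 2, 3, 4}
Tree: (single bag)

Vertex coverage: the bags together contain {1, 2, 3, 4}, the full vertex set. Edge coverage: each edge of G has both endpoints in at least one bag. Running intersection: for every vertex, the bags containing it form a connected subtree. All three properties hold, so this is a valid tree decomposition of width max|bag| − 1 = 3, and hence tw(G) ≤ 3.

Yes; width 3.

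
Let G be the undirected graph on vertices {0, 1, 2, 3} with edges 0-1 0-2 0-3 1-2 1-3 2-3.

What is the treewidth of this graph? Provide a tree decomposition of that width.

With just one bag of size 4, the width is 4 − 1 = 3, so tw(G) ≤ 3. For the lower bound, the 4 vertices {0, 1, 2, 3} are pairwise adjacent, and any tree decomposition puts a clique entirely inside one bag — forcing width ≥ 3. Hence tw(G) = 3 exactly.

Treewidth 3.
Bags: B1 = {0, 1, 2, 3}
Tree: (single bag)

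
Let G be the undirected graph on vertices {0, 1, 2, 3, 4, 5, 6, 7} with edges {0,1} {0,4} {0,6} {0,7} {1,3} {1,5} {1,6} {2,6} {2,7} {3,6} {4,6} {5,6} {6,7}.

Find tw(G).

2

A width-2 tree decomposition is:
Bags: B1 = {0, 1, 6}  B2 = {0, 4, 6}  B3 = {0, 6, 7}  B4 = {1, 5, 6}  B5 = {1, 3, 6}  B6 = {2, 6, 7}
Tree: B1–B2, B2–B3, B1–B4, B4–B5, B3–B6
Every bag has size at most 3, so the width is 3 − 1 = 2 and tw(G) ≤ 2. Conversely, {0, 1, 6} is a clique of size 3, and the vertices of any clique must share a bag in every tree decomposition; so some bag has ≥ 3 vertices and tw(G) ≥ 2. Hence tw(G) = 2 exactly.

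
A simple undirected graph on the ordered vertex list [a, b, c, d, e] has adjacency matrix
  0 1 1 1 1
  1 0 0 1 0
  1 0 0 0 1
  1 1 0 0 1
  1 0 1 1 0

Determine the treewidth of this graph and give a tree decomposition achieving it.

Treewidth 2.
One optimal decomposition is:
Bags: B1 = {a, c, e}  B2 = {a, d, e}  B3 = {a, b, d}
Tree: B1–B2, B2–B3

Each bag holds 3 vertices, so the decomposition has width 2, which upper-bounds the treewidth. Conversely, {a, d, e} is a clique of size 3, and the vertices of any clique must share a bag in every tree decomposition; so some bag has ≥ 3 vertices and tw(G) ≥ 2. Therefore the treewidth is 2.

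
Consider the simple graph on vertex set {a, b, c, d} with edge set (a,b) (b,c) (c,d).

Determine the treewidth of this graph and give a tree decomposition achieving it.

Treewidth 1.
One optimal decomposition is:
Bags: B1 = {c, d}  B2 = {b, c}  B3 = {a, b}
Tree: B1–B2, B2–B3

Every bag has size at most 2, so the width is 2 − 1 = 1 and tw(G) ≤ 1. Any graph with an edge has treewidth ≥ 1, and G has the edge d–c. Combining the bounds, tw(G) = 1.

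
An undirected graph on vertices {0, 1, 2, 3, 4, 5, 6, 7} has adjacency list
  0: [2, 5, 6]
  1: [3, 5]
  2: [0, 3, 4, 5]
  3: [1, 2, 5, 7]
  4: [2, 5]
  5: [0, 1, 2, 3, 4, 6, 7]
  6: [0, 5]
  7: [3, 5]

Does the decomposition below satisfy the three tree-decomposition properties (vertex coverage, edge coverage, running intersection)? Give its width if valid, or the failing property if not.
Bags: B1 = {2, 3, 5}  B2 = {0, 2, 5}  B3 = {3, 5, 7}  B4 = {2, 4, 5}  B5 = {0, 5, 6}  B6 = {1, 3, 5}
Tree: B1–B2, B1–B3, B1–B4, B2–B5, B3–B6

Yes; width 2.

Every vertex of G appears in some bag (union = {0, 1, 2, 3, 4, 5, 6, 7}); every edge is covered by a bag; and for each vertex v the set of bags containing v is connected in the bag tree. The decomposition is therefore valid. The largest bag has 3 vertices, so the width is 2.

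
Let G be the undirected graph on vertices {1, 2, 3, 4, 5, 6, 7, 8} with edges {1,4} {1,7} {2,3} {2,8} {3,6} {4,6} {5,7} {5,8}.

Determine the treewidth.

A width-2 tree decomposition is:
Bags: B1 = {1, 4, 6}  B2 = {1, 6, 7}  B3 = {5, 6, 7}  B4 = {5, 6, 8}  B5 = {2, 6, 8}  B6 = {2, 3, 6}
Tree: B1–B2, B2–B3, B3–B4, B4–B5, B5–B6
Every bag has size at most 3, so the width is 3 − 1 = 2 and tw(G) ≤ 2. The edges 6–4–1–7–5–8–2–3–6 form a cycle, so G is not a tree and its treewidth is at least 2. Hence tw(G) = 2 exactly.

2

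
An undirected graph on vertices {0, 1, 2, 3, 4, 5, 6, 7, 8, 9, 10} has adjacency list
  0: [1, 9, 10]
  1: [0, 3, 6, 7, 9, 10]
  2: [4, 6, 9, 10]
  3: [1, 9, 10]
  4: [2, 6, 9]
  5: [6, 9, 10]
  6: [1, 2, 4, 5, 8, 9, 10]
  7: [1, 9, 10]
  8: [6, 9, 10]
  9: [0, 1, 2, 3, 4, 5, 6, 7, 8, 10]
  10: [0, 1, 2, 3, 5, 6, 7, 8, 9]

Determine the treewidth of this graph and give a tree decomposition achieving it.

Treewidth 3.
One such decomposition:
Bags: B1 = {1, 7, 9, 10}  B2 = {0, 1, 9, 10}  B3 = {1, 6, 9, 10}  B4 = {1, 3, 9, 10}  B5 = {5, 6, 9, 10}  B6 = {2, 6, 9, 10}  B7 = {2, 4, 6, 9}  B8 = {6, 8, 9, 10}
Tree: B1–B2, B2–B3, B1–B4, B3–B5, B3–B6, B6–B7, B3–B8

The largest bag has 4 vertices, giving width 3; this decomposition certifies tw(G) ≤ 3. On the other hand G contains the 4-clique {6, 8, 9, 10}. A clique must lie in a single bag of any decomposition, so no decomposition can have width below 3. The upper and lower bounds meet at 3, so that is the treewidth.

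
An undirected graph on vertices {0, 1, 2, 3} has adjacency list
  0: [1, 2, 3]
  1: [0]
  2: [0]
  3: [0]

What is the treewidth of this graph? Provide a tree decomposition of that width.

Treewidth 1.
One optimal decomposition is:
Bags: B1 = {0, 2}  B2 = {0, 3}  B3 = {0, 1}
Tree: B1–B2, B2–B3

The largest bag has 2 vertices, giving width 1; this decomposition certifies tw(G) ≤ 1. Since G has at least one edge (e.g. 0–2), it is not an edgeless graph, so tw(G) ≥ 1. The upper and lower bounds meet at 1, so that is the treewidth.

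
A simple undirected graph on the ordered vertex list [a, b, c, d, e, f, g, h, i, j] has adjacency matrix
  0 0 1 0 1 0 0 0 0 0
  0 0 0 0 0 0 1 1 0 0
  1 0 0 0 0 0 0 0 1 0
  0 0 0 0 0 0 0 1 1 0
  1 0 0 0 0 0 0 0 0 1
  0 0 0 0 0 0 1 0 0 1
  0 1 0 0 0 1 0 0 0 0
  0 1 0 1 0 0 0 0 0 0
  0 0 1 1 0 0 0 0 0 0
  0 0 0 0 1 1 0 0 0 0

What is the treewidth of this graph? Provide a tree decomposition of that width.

Treewidth 2.
One such decomposition:
Bags: B1 = {b, g, h}  B2 = {d, g, h}  B3 = {d, g, i}  B4 = {c, g, i}  B5 = {a, c, g}  B6 = {a, e, g}  B7 = {e, g, j}  B8 = {f, g, j}
Tree: B1–B2, B2–B3, B3–B4, B4–B5, B5–B6, B6–B7, B7–B8

Every bag has size at most 3, so the width is 3 − 1 = 2 and tw(G) ≤ 2. The edges g–b–h–d–i–c–a–e–j–f–g form a cycle, so G is not a tree and its treewidth is at least 2. Hence tw(G) = 2 exactly.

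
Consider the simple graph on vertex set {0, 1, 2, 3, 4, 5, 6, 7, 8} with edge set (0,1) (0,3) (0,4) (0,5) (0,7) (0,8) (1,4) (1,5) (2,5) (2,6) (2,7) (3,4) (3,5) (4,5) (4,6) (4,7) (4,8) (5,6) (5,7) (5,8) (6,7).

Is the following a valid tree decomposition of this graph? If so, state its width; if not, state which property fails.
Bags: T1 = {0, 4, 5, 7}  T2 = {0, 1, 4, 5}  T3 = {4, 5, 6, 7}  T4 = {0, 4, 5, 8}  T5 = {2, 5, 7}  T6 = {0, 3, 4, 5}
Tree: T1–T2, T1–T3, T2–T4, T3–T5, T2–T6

No — edge (6,2) lies in no bag.

A tree decomposition must satisfy three properties: every vertex lies in some bag; for every edge, both endpoints lie together in some bag; and for every vertex, the bags containing it form a connected subtree. Here edge (6,2) lies in no bag, so the decomposition is invalid.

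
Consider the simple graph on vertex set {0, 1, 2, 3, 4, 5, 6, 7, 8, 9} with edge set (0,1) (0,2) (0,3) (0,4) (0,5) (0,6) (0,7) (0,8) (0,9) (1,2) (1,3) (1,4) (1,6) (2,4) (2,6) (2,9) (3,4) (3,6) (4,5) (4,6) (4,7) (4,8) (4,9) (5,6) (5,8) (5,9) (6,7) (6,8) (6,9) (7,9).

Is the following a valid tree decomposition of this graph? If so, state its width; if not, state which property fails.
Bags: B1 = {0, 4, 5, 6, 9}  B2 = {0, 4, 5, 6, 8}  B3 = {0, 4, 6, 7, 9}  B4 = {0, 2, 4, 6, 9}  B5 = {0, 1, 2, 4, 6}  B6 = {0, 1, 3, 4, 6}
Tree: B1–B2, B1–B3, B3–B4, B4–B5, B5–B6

Every vertex of G appears in some bag (union = {0, 1, 2, 3, 4, 5, 6, 7, 8, 9}); every edge is covered by a bag; and for each vertex v the set of bags containing v is connected in the bag tree. The decomposition is therefore valid. The largest bag has 5 vertices, so the width is 4.

Yes; width 4.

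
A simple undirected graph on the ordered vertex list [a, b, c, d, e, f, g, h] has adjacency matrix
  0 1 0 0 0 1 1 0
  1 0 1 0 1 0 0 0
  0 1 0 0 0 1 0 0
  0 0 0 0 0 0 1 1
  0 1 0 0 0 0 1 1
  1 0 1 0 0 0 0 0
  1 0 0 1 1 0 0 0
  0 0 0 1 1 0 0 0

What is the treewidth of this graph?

A width-2 tree decomposition is:
Bags: B1 = {d, g, h}  B2 = {e, g, h}  B3 = {a, e, g}  B4 = {a, b, e}  B5 = {a, b, f}  B6 = {b, c, f}
Tree: B1–B2, B2–B3, B3–B4, B4–B5, B5–B6
Each bag holds 3 vertices, so the decomposition has width 2, which upper-bounds the treewidth. For the lower bound, G contains the cycle d–h–e–g–d, so G is not a forest; only forests have treewidth ≤ 1, hence tw(G) ≥ 2. Therefore the treewidth is 2.

2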